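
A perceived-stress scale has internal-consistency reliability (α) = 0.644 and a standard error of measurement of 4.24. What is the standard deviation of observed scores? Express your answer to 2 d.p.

SD = 4.24 / √(1 − 0.644) ≈ 7.106

7.11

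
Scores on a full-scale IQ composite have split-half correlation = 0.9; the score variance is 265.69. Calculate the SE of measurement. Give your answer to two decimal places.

3.74

σ = 265.69^(1/2) = 16.30000
r_full = 2·0.9 / (1 + 0.9) ≈ 0.94737
SEM = 16.30000 * √(1 − 0.94737) = 16.30000 * √0.05263 ≈ 16.30000 * 0.22942 ≈ 3.73948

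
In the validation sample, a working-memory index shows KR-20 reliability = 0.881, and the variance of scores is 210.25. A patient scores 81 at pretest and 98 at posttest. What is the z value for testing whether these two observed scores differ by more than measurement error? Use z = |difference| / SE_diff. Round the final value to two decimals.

2.40

SD = √210.25 ≈ 14.5000
SEM = 14.5000 × √(1 − 0.8810) = 14.5000 × √0.1190 ≈ 14.5000 × 0.3450 ≈ 5.0020
Standard error of the difference = 5.0020·√2 ≈ 7.0739
z = 17 / 7.0739 ≈ 2.4032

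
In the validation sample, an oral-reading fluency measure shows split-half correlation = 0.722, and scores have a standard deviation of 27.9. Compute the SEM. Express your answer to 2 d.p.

11.21

r_full = 2·0.722 / (1 + 0.722) ≈ 0.8386
SEM = 27.9000*√(1 − 0.8386) ≈ 11.2101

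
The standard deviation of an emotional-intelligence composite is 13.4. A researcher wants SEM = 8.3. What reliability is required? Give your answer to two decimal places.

0.62

r = 1 − (8.300/13.4)² ≈ 1 − 0.384 ≈ 0.616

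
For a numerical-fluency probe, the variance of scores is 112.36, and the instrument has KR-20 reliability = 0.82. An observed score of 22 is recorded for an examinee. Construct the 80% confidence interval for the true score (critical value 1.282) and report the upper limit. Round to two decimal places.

SD = √112.36 = 10.600
SEM = 10.600·√(1 − 0.820) ≃ 4.497
Margin = 1.282 · 4.497 ≃ 5.765
Upper limit = 22 + 5.765 ≃ 27.765

27.77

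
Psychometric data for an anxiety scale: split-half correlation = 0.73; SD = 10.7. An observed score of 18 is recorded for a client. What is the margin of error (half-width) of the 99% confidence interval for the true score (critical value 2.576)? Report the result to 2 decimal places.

Spearman-Brown: r = 2(0.73) / (1 + 0.73) = 1.4600 / 1.7300 ≈ 0.8439
SEM = 10.7000×√(1 − 0.8439) ≈ 4.2271
2.576 × SEM ≈ 10.8890

10.89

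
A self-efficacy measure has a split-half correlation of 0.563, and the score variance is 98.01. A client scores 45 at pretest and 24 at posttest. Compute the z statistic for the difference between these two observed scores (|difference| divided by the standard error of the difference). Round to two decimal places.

2.84

SD = √98.01 = 9.900
Full-length reliability (Spearman-Brown) = 2(0.563)/(1+0.563) ≈ 0.720
SEM = 9.900 * √(1 − 0.720) = 9.900 * √0.280 ≈ 9.900 * 0.529 ≈ 5.235
Standard error of the difference = 5.235·√2 ≈ 7.403
z = |45 − 24| / 7.403 = 21 / 7.403 ≈ 2.837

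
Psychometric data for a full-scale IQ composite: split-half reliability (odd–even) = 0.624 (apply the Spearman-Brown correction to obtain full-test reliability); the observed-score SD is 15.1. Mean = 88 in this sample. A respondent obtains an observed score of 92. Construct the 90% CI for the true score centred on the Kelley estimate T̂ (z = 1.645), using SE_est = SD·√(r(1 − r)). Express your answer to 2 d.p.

[80.60, 101.55]

Spearman-Brown: r = 2(0.624) / (1 + 0.624) = 1.248 / 1.624 ≈ 0.768
T̂ = r·X + (1 − r)·M = 0.768×92 + 0.232×88 ≈ 70.700 + 20.374 ≈ 91.074
SE_est = 15.100×√(0.768×0.232) ≈ 6.369
90% CI: 91.074 ± 10.478 ≈ (80.596, 101.551)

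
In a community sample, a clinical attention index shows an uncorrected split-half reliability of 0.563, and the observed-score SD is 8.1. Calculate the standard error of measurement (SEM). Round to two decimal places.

4.28

Spearman-Brown: r = 2(0.563) / (1 + 0.563) = 1.126 / 1.563 ≈ 0.720
SEM = 8.100 · √(1 − 0.720) = 8.100 · √0.280 ≈ 8.100 · 0.529 ≈ 4.283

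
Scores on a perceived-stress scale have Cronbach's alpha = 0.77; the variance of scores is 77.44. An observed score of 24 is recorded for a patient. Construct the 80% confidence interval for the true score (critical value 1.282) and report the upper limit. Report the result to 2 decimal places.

σ = 77.44^(1/2) = 8.800
The standard error of measurement is 8.800·√(1 − 0.770) ≈ 8.800·0.480 ≈ 4.220.
Margin = 1.282 · 4.220 ≈ 5.410
Upper limit = 24 + 5.410 ≈ 29.410

29.41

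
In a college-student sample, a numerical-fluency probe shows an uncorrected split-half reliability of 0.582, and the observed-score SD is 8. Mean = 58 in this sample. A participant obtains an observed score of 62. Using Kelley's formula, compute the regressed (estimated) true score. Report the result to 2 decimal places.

60.94

r_full = 2·0.582 / (1 + 0.582) ≈ 0.7358
Estimated true score = 0.7358*62 + (1 − 0.7358)*58 ≈ 60.9431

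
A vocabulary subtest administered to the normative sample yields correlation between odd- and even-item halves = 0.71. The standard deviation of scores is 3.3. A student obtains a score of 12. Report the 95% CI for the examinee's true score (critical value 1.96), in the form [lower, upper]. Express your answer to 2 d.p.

Spearman-Brown: r = 2(0.71) / (1 + 0.71) = 1.4200 / 1.7100 ≈ 0.8304
SEM = 3.3000 * √(1 − 0.8304) = 3.3000 * √0.1696 ≈ 3.3000 * 0.4118 ≈ 1.3590
Half-width = 1.96*1.3590 ≈ 2.6636
CI = 12 ± 2.6636 → [9.3364, 14.6636]

[9.34, 14.66]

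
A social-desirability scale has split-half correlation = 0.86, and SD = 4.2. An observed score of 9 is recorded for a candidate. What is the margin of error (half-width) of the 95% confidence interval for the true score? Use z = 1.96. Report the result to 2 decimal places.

Full-length reliability (Spearman-Brown) = 2(0.86)/(1+0.86) ≈ 0.9247
The standard error of measurement is 4.2000·√(1 − 0.9247) ≈ 4.2000·0.2744 ≈ 1.1523.
Half-width = 1.96·1.1523 ≈ 2.2585

2.26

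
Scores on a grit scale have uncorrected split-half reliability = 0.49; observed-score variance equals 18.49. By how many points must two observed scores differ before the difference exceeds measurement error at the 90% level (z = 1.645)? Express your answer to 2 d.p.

SD = √18.49 = 4.3000
r_full = 2·0.49 / (1 + 0.49) ≈ 0.6577
SEM = 4.3000 · √(1 − 0.6577) = 4.3000 · √0.3423 ≈ 4.3000 · 0.5850 ≈ 2.5157
SE_diff = √2 · SEM ≈ 3.5577
Minimum reliable difference = 1.645 · SE_diff ≈ 1.645 · 3.5577 ≈ 5.8525

5.85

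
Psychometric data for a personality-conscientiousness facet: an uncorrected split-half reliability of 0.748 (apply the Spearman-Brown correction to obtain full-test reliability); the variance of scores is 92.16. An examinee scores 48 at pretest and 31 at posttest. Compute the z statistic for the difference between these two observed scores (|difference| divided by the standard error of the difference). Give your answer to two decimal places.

3.30

SD = √92.16 = 9.60000
Spearman-Brown: r = 2(0.748) / (1 + 0.748) = 1.49600 / 1.74800 ≈ 0.85584
SEM = 9.60000 * √(1 − 0.85584) = 9.60000 * √0.14416 ≈ 9.60000 * 0.37969 ≈ 3.64503
SE_diff = √2 * SEM ≈ 5.15485
z = |48 − 31| / 5.15485 = 17 / 5.15485 ≈ 3.29787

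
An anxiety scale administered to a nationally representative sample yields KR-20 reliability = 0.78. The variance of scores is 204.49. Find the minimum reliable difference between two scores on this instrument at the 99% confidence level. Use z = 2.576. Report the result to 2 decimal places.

SD = √204.49 ≈ 14.3000
SEM = 14.3000 × √(1 − 0.7800) = 14.3000 × √0.2200 ≈ 14.3000 × 0.4690 ≈ 6.7073
SE_diff = √2 × SEM ≈ 9.4855
Minimum reliable difference = 2.576 × SE_diff ≈ 2.576 × 9.4855 ≈ 24.4348

24.43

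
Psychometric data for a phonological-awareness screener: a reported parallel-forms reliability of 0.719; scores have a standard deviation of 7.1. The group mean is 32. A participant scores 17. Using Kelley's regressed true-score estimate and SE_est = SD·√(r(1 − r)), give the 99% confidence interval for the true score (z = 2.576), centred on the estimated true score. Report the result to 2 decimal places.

T̂ = 0.719(17) + 0.281(32) ≃ 21.215
SE_est = SD * √(r(1 − r)) = 7.100 * √0.202 ≃ 7.100 * 0.449 ≃ 3.191
99% CI: 21.215 ± 8.221 ≃ (12.994, 29.436)

[12.99, 29.44]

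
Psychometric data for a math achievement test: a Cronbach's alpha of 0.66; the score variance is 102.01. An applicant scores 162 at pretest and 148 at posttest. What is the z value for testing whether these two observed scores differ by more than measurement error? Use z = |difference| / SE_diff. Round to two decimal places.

1.68

SD = √102.01 ≈ 10.100
SEM = 10.100 * √(1 − 0.660) = 10.100 * √0.340 ≈ 10.100 * 0.583 ≈ 5.889
SE_diff = √2 * SEM ≈ 8.329
z = |162 − 148| / 8.329 = 14 / 8.329 ≈ 1.681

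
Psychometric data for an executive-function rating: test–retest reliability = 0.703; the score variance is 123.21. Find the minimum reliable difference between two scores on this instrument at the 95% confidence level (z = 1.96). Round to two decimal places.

SD = √123.21 = 11.1000
The standard error of measurement is 11.1000*√(1 − 0.7030) ≈ 11.1000*0.5450 ≈ 6.0492.
SE_diff = √2 * SEM ≈ 8.5549
Minimum reliable difference = 1.96 * SE_diff ≈ 1.96 * 8.5549 ≈ 16.7677

16.77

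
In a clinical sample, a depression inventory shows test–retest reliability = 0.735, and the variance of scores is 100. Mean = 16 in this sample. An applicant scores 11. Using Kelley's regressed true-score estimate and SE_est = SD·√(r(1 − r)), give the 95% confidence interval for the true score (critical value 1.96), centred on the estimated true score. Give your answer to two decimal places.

σ = 100^(1/2) = 10.00000
T̂ = r·X + (1 − r)·M = 0.73500*11 + 0.26500*16 = 8.08500 + 4.24000 ≈ 12.32500
SE_est = SD * √(r(1 − r)) = 10.00000 * √0.19478 ≈ 10.00000 * 0.44133 ≈ 4.41333
95% CI: 12.32500 ± 8.65013 ≈ (3.67487, 20.97513)

[3.67, 20.98]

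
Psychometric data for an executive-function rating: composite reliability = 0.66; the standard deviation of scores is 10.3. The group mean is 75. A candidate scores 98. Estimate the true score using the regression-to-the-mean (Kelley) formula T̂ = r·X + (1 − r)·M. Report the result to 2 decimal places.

90.18

Estimated true score = 0.6600×98 + (1 − 0.6600)×75 ≈ 90.1800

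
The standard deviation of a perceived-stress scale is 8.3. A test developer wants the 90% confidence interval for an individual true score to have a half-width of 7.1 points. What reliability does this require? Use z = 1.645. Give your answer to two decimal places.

0.73

Required SEM = 7.1 / 1.645 ≈ 4.31611
r = 1 − (SEM / SD)² = 1 − (4.31611 / 8.3)² ≈ 1 − 0.27041 ≈ 0.72959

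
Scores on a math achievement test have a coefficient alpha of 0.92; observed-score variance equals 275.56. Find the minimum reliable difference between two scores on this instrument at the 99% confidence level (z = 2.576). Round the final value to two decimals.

17.10

SD = √275.56 = 16.6000
SEM = 16.6000 × √(1 − 0.9200) = 16.6000 × √0.0800 ≈ 16.6000 × 0.2828 ≈ 4.6952
Standard error of the difference = 4.6952·√2 ≈ 6.6400
Minimum reliable difference = 2.576 × SE_diff ≈ 2.576 × 6.6400 ≈ 17.1046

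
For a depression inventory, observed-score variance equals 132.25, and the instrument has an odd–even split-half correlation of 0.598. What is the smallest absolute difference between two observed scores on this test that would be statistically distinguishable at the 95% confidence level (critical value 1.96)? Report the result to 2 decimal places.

15.99

σ = 132.25^(1/2) = 11.50000
Full-length reliability (Spearman-Brown) = 2(0.598)/(1+0.598) ≈ 0.74844
SEM = 11.50000 * √(1 − 0.74844) = 11.50000 * √0.25156 ≈ 11.50000 * 0.50156 ≈ 5.76796
SE_diff = SEM * √2 ≈ 5.76796 * 1.41421 ≈ 8.15713
Minimum reliable difference = 1.96 * SE_diff ≈ 1.96 * 8.15713 ≈ 15.98798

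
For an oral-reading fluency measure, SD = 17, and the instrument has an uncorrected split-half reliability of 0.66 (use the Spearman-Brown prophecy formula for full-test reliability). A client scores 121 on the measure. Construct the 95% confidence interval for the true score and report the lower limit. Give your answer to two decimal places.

Full-length reliability (Spearman-Brown) = 2(0.66)/(1+0.66) ≈ 0.795
SEM = 17.000*√(1 − 0.795) ≈ 7.694
Margin = 1.96 * 7.694 ≈ 15.080
Lower bound: 121 − 15.080 = 105.920

105.92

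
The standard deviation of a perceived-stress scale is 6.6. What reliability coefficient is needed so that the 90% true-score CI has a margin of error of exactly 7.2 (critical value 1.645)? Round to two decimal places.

0.56

SEM needed = half-width / z = 7.2/1.645 ≈ 4.377
Required reliability = 1 − (SEM/SD)² = 1 − 0.440 ≈ 0.560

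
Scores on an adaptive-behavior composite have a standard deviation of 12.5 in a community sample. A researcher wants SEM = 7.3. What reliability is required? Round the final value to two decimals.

0.66

r = 1 − (7.300/12.5)² ≈ 1 − 0.341 ≈ 0.659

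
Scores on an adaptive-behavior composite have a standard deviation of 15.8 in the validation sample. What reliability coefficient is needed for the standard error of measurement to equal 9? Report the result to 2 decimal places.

r = 1 − (9.000/15.8)² ≈ 1 − 0.324 ≈ 0.676

0.68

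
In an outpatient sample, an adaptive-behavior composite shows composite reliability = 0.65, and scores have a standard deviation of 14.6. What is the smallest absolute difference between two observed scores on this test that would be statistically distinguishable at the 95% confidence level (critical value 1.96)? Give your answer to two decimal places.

23.94

SEM = 14.6000 * √(1 − 0.6500) = 14.6000 * √0.3500 ≈ 14.6000 * 0.5916 ≈ 8.6375
SE_diff = SEM * √2 ≈ 8.6375 * 1.4142 ≈ 12.2152
Smallest detectable difference = 1.96*12.2152 ≈ 23.9419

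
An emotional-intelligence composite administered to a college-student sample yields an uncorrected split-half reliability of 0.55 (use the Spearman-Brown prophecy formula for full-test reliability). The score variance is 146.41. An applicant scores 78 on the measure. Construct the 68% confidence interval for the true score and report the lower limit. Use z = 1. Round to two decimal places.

71.48

SD = √146.41 = 12.1000
r_full = 2·0.55 / (1 + 0.55) ≃ 0.7097
SEM = 12.1000 × √(1 − 0.7097) = 12.1000 × √0.2903 ≃ 12.1000 × 0.5388 ≃ 6.5197
1 × SEM ≃ 6.5197
Lower bound: 78 − 6.5197 = 71.4803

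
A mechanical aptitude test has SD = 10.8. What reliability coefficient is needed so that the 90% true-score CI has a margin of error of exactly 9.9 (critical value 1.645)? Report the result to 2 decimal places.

Required SEM = 9.9 / 1.645 ≃ 6.0182
r = 1 − (SEM / SD)² = 1 − (6.0182 / 10.8)² ≃ 1 − 0.3105 ≃ 0.6895

0.69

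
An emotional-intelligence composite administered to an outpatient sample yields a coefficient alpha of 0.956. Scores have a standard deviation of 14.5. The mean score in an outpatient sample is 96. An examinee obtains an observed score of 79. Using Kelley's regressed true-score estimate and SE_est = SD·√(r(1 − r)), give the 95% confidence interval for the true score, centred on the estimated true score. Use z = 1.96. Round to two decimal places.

T̂ = 0.9560(79) + 0.0440(96) ≃ 79.7480
SE_est = SD * √(r(1 − r)) = 14.5000 * √0.0421 ≃ 14.5000 * 0.2051 ≃ 2.9739
CI = 79.7480 ± 1.96 * 2.9739 → [73.9192, 85.5768]

[73.92, 85.58]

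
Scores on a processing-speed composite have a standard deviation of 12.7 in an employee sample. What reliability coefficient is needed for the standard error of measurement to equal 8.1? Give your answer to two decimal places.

r = 1 − (8.1000/12.7)² ≈ 1 − 0.4068 ≈ 0.5932

0.59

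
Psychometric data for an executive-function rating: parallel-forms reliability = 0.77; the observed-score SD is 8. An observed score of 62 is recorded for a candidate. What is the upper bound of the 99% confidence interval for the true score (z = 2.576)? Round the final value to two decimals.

SEM = 8.000*√(1 − 0.770) ≈ 3.837
2.576 * SEM ≈ 9.883
Upper bound: 62 + 9.883 = 71.883

71.88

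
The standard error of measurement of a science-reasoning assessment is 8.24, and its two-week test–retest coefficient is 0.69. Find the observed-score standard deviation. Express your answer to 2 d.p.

14.80

SD = SEM / √(1 − r) = 8.24 / √0.310 ≈ 8.24 / 0.557 ≈ 14.799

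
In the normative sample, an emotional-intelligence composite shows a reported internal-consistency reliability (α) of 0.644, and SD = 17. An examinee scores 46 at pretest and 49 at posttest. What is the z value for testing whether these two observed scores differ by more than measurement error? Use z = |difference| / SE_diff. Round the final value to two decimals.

The standard error of measurement is 17.000×√(1 − 0.644) ≈ 17.000×0.597 ≈ 10.143.
SE_diff = SEM × √2 ≈ 10.143 × 1.414 ≈ 14.345
z = 3 / 14.345 ≈ 0.209

0.21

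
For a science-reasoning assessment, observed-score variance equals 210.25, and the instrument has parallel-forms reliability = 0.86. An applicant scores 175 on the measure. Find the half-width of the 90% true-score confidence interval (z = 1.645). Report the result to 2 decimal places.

σ = 210.25^(1/2) = 14.50000
SEM = 14.50000 * √(1 − 0.86000) = 14.50000 * √0.14000 ≈ 14.50000 * 0.37417 ≈ 5.42540
Half-width = 1.645*5.42540 ≈ 8.92479

8.92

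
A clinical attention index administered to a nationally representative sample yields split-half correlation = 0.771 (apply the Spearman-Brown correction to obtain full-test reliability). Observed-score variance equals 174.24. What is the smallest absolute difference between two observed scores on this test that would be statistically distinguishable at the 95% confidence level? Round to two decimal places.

σ = 174.24^(1/2) = 13.2000
Spearman-Brown: r = 2(0.771) / (1 + 0.771) = 1.5420 / 1.7710 ≈ 0.8707
SEM = 13.2000 * √(1 − 0.8707) = 13.2000 * √0.1293 ≈ 13.2000 * 0.3596 ≈ 4.7466
Standard error of the difference = 4.7466·√2 ≈ 6.7127
Smallest detectable difference = 1.96*6.7127 ≈ 13.1569

13.16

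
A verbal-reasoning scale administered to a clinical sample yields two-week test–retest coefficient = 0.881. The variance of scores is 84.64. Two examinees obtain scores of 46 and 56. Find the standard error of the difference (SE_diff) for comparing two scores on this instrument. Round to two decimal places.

4.49

SD = √84.64 ≈ 9.200
SEM = 9.200 · √(1 − 0.881) = 9.200 · √0.119 ≈ 9.200 · 0.345 ≈ 3.174
SE_diff = SEM · √2 ≈ 3.174 · 1.414 ≈ 4.488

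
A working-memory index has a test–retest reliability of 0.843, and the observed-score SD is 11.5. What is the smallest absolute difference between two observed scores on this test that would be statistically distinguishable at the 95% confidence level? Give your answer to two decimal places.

SEM = 11.500×√(1 − 0.843) ≈ 4.557
SE_diff = √2 × SEM ≈ 6.444
Smallest detectable difference = 1.96×6.444 ≈ 12.630

12.63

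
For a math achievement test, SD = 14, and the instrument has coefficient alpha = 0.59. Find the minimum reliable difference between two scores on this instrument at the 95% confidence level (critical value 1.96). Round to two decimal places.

SEM = 14.000×√(1 − 0.590) ≈ 8.964
Standard error of the difference = 8.964·√2 ≈ 12.678
Minimum reliable difference = 1.96 × SE_diff ≈ 1.96 × 12.678 ≈ 24.848

24.85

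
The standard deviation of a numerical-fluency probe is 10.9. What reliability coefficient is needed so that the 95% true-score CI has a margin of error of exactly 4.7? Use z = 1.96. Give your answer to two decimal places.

Required SEM = 4.7 / 1.96 ≈ 2.398
r = 1 − (SEM / SD)² = 1 − (2.398 / 10.9)² ≈ 1 − 0.048 ≈ 0.952

0.95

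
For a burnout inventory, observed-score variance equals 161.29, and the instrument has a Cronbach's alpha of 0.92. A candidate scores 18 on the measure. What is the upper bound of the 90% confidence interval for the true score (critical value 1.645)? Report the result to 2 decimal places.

SD = √161.29 ≈ 12.7000
SEM = 12.7000×√(1 − 0.9200) ≈ 3.5921
1.645 × SEM ≈ 5.9090
Upper bound: 18 + 5.9090 = 23.9090

23.91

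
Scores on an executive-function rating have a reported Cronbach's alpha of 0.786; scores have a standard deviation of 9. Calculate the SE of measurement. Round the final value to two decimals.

4.16

The standard error of measurement is 9.000×√(1 − 0.786) ≈ 9.000×0.463 ≈ 4.163.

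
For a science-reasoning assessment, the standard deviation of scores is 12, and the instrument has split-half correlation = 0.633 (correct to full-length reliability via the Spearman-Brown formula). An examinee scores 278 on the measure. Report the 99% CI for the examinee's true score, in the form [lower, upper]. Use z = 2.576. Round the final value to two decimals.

r_full = 2·0.633 / (1 + 0.633) ≈ 0.7753
SEM = 12.0000*√(1 − 0.7753) ≈ 5.6888
2.576 * SEM ≈ 14.6544
Interval: (263.3456, 292.6544)

[263.35, 292.65]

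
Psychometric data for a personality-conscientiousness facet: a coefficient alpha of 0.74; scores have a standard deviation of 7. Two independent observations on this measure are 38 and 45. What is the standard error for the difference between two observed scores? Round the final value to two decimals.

SEM = 7.000 × √(1 − 0.740) = 7.000 × √0.260 ≈ 7.000 × 0.510 ≈ 3.569
Standard error of the difference = 3.569·√2 ≈ 5.048

5.05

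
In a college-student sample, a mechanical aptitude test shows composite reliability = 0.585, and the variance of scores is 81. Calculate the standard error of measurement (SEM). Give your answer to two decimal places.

SD = √81 ≈ 9.000
SEM = 9.000 × √(1 − 0.585) = 9.000 × √0.415 ≈ 9.000 × 0.644 ≈ 5.798

5.80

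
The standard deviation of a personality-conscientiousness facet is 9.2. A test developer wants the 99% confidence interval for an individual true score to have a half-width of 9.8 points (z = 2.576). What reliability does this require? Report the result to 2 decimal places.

0.83

Required SEM = 9.8 / 2.576 ≃ 3.804
Required reliability = 1 − (SEM/SD)² = 1 − 0.171 ≃ 0.829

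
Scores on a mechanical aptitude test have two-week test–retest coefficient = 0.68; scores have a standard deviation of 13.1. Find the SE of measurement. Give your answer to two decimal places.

SEM = 13.100 · √(1 − 0.680) = 13.100 · √0.320 ≈ 13.100 · 0.566 ≈ 7.410

7.41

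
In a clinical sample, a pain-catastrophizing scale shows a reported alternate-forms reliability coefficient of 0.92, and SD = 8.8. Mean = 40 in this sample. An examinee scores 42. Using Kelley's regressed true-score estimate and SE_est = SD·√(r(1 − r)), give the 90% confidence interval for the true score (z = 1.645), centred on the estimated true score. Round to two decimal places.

T̂ = r·X + (1 − r)·M = 0.920·42 + 0.080·40 = 38.640 + 3.200 ≃ 41.840
SE_est = 8.800·√[r(1 − r)] ≃ 2.387
90% CI: 41.840 ± 3.927 ≃ (37.913, 45.767)

[37.91, 45.77]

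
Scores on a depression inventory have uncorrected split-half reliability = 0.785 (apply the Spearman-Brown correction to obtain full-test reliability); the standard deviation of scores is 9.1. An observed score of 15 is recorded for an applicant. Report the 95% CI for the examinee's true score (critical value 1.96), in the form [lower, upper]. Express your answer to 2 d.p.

[8.81, 21.19]

Full-length reliability (Spearman-Brown) = 2(0.785)/(1+0.785) ≈ 0.87955
The standard error of measurement is 9.10000×√(1 − 0.87955) ≈ 9.10000×0.34706 ≈ 3.15821.
1.96 × SEM ≈ 6.19010
95% CI: 15 ± 6.19010 = [8.80990, 21.19010]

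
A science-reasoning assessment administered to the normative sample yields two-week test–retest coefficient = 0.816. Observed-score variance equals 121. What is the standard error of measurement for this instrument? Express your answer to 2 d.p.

SD = √121 ≈ 11.00000
SEM = 11.00000·√(1 − 0.81600) ≈ 4.71847

4.72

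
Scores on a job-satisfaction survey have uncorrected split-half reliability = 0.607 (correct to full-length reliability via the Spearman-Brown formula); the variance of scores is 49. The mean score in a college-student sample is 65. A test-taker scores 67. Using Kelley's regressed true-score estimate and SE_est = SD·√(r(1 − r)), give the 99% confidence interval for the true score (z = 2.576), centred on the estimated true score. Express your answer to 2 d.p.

[58.76, 74.26]

SD = √49 = 7.000
Spearman-Brown: r = 2(0.607) / (1 + 0.607) = 1.214 / 1.607 ≈ 0.755
T̂ = r·X + (1 − r)·M = 0.755*67 + 0.245*65 ≈ 50.615 + 15.896 ≈ 66.511
SE_est = SD * √(r(1 − r)) = 7.000 * √0.185 ≈ 7.000 * 0.430 ≈ 3.009
CI = 66.511 ± 2.576 * 3.009 → [58.760, 74.261]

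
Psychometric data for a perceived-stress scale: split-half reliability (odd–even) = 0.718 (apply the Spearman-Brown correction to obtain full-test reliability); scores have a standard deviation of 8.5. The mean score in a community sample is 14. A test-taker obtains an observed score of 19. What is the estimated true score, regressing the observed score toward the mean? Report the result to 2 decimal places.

r_full = 2·0.718 / (1 + 0.718) ≈ 0.8359
Estimated true score = 0.8359·19 + (1 − 0.8359)·14 ≈ 18.1793

18.18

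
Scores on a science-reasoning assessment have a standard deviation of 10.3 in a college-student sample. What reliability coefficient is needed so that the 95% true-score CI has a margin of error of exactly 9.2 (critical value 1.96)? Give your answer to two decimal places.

0.79

SEM needed = half-width / z = 9.2/1.96 ≈ 4.6939
r = 1 − (4.6939/10.3)² ≈ 1 − 0.2077 ≈ 0.7923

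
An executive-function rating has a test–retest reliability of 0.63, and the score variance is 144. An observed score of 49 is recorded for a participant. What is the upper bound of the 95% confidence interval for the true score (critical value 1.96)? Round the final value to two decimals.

SD = √144 = 12.0000
The standard error of measurement is 12.0000*√(1 − 0.6300) ≈ 12.0000*0.6083 ≈ 7.2993.
Half-width = 1.96*7.2993 ≈ 14.3067
Upper bound: 49 + 14.3067 = 63.3067

63.31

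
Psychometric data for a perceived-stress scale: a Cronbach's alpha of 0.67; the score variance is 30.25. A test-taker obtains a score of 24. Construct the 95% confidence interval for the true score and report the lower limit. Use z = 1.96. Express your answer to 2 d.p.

σ = 30.25^(1/2) = 5.500
SEM = 5.500×√(1 − 0.670) ≈ 3.160
1.96 × SEM ≈ 6.193
Lower limit = 24 − 6.193 ≈ 17.807

17.81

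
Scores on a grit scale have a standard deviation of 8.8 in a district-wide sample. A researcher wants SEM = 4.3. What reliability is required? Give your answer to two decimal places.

0.76

Required reliability = 1 − (SEM/SD)² = 1 − 0.239 ≈ 0.761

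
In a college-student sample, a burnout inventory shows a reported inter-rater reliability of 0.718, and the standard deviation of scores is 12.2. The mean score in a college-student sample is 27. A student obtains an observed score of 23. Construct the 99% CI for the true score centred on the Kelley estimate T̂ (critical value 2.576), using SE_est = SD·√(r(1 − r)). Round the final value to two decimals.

Estimated true score = 0.718·23 + (1 − 0.718)·27 ≈ 24.128
SE_est = 12.200·√(0.718·0.282) ≈ 5.490
99% CI: 24.128 ± 14.141 ≈ (9.987, 38.269)

[9.99, 38.27]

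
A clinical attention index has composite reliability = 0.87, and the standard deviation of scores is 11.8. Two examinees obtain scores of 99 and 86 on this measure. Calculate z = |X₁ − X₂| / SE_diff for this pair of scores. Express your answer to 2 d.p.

2.16

SEM = 11.800 * √(1 − 0.870) = 11.800 * √0.130 ≃ 11.800 * 0.361 ≃ 4.255
SE_diff = SEM * √2 ≃ 4.255 * 1.414 ≃ 6.017
z = |99 − 86| / 6.017 = 13 / 6.017 ≃ 2.161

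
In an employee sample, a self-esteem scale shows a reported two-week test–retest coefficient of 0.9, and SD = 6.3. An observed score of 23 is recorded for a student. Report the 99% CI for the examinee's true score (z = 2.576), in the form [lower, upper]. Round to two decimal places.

SEM = 6.300 · √(1 − 0.900) = 6.300 · √0.100 ≈ 6.300 · 0.316 ≈ 1.992
2.576 · SEM ≈ 5.132
99% CI: 23 ± 5.132 = [17.868, 28.132]

[17.87, 28.13]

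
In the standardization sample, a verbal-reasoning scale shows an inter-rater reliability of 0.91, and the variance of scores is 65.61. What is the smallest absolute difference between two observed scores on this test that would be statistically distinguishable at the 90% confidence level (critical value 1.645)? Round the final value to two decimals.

5.65

SD = √65.61 ≈ 8.1000
SEM = 8.1000 × √(1 − 0.9100) = 8.1000 × √0.0900 ≈ 8.1000 × 0.3000 ≈ 2.4300
Standard error of the difference = 2.4300·√2 ≈ 3.4365
Smallest detectable difference = 1.645×3.4365 ≈ 5.6531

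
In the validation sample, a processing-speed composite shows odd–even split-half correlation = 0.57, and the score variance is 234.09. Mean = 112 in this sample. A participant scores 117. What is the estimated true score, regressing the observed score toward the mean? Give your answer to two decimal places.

115.63

Spearman-Brown: r = 2(0.57) / (1 + 0.57) = 1.1400 / 1.5700 ≈ 0.7261
T̂ = 0.7261(117) + 0.2739(112) ≈ 115.6306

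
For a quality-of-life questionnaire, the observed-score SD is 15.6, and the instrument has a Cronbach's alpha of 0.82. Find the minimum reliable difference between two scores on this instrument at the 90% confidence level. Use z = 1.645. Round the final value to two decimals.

15.40

SEM = 15.6000 * √(1 − 0.8200) = 15.6000 * √0.1800 ≈ 15.6000 * 0.4243 ≈ 6.6185
SE_diff = √2 * SEM ≈ 9.3600
Minimum reliable difference = 1.645 * SE_diff ≈ 1.645 * 9.3600 ≈ 15.3972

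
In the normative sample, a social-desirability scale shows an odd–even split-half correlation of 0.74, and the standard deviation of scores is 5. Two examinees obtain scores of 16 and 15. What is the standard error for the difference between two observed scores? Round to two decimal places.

2.73

r_full = 2·0.74 / (1 + 0.74) ≃ 0.851
SEM = 5.000 × √(1 − 0.851) = 5.000 × √0.149 ≃ 5.000 × 0.387 ≃ 1.933
SE_diff = SEM × √2 ≃ 1.933 × 1.414 ≃ 2.733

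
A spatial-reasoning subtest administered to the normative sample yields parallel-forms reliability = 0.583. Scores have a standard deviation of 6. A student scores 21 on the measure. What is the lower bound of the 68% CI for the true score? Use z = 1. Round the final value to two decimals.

SEM = 6.00000*√(1 − 0.58300) ≃ 3.87453
Margin = 1 * 3.87453 ≃ 3.87453
Lower bound: 21 − 3.87453 = 17.12547

17.13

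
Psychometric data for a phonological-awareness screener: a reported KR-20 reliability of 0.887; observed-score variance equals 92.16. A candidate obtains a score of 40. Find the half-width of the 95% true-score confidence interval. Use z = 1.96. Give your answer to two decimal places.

SD = √92.16 ≃ 9.60000
SEM = 9.60000 × √(1 − 0.88700) = 9.60000 × √0.11300 ≃ 9.60000 × 0.33615 ≃ 3.22709
Margin = 1.96 × 3.22709 ≃ 6.32509

6.33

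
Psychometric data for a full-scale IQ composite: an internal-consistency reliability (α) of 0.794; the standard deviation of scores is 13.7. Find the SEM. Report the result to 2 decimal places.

SEM = 13.700 * √(1 − 0.794) = 13.700 * √0.206 ≃ 13.700 * 0.454 ≃ 6.218

6.22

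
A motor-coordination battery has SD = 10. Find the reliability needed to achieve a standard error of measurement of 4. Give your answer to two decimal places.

0.84

Required reliability = 1 − (SEM/SD)² = 1 − 0.1600 ≈ 0.8400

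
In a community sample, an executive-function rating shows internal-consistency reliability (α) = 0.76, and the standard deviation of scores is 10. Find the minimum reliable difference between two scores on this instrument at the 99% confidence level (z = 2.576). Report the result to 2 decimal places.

17.85

SEM = 10.0000 × √(1 − 0.7600) = 10.0000 × √0.2400 ≈ 10.0000 × 0.4899 ≈ 4.8990
Standard error of the difference = 4.8990·√2 ≈ 6.9282
Minimum reliable difference = 2.576 × SE_diff ≈ 2.576 × 6.9282 ≈ 17.8471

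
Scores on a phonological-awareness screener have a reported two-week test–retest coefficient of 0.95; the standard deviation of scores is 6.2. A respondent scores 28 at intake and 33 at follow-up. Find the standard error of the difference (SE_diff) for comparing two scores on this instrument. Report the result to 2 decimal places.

1.96

SEM = 6.2000 · √(1 − 0.9500) = 6.2000 · √0.0500 ≈ 6.2000 · 0.2236 ≈ 1.3864
Standard error of the difference = 1.3864·√2 ≈ 1.9606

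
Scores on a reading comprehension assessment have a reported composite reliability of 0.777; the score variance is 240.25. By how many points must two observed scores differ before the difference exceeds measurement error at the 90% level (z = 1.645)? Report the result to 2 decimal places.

SD = √240.25 ≈ 15.5000
SEM = 15.5000*√(1 − 0.7770) ≈ 7.3195
SE_diff = SEM * √2 ≈ 7.3195 * 1.4142 ≈ 10.3514
Minimum reliable difference = 1.645 * SE_diff ≈ 1.645 * 10.3514 ≈ 17.0281

17.03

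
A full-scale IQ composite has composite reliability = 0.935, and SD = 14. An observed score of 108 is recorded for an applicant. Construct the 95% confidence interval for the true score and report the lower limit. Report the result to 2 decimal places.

SEM = 14.0000 · √(1 − 0.9350) = 14.0000 · √0.0650 ≈ 14.0000 · 0.2550 ≈ 3.5693
1.96 · SEM ≈ 6.9959
Lower limit = 108 − 6.9959 ≈ 101.0041

101.00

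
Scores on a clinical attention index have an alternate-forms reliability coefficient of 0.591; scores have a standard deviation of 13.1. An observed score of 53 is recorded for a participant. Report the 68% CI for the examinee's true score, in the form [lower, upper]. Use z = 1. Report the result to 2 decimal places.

SEM = 13.10000 * √(1 − 0.59100) = 13.10000 * √0.40900 ≃ 13.10000 * 0.63953 ≃ 8.37786
Half-width = 1*8.37786 ≃ 8.37786
Interval: (44.62214, 61.37786)

[44.62, 61.38]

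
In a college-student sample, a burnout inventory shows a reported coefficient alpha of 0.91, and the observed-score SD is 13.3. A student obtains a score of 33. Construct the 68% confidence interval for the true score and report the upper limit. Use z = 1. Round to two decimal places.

36.99

The standard error of measurement is 13.3000*√(1 − 0.9100) ≈ 13.3000*0.3000 ≈ 3.9900.
Half-width = 1*3.9900 ≈ 3.9900
Upper limit = 33 + 3.9900 ≈ 36.9900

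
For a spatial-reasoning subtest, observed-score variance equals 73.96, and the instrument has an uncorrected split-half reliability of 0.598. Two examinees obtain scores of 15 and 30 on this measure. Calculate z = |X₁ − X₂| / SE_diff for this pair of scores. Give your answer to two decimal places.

σ = 73.96^(1/2) = 8.600
Full-length reliability (Spearman-Brown) = 2(0.598)/(1+0.598) ≃ 0.748
The standard error of measurement is 8.600×√(1 − 0.748) ≃ 8.600×0.502 ≃ 4.313.
SE_diff = SEM × √2 ≃ 4.313 × 1.414 ≃ 6.100
z = |15 − 30| / 6.100 = 15 / 6.100 ≃ 2.459

2.46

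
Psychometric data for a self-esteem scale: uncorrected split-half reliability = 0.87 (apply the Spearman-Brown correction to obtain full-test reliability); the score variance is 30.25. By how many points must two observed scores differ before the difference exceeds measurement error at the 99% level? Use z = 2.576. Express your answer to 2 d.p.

SD = √30.25 = 5.500
Spearman-Brown: r = 2(0.87) / (1 + 0.87) = 1.740 / 1.870 ≈ 0.930
SEM = 5.500 * √(1 − 0.930) = 5.500 * √0.070 ≈ 5.500 * 0.264 ≈ 1.450
SE_diff = SEM * √2 ≈ 1.450 * 1.414 ≈ 2.051
Minimum reliable difference = 2.576 * SE_diff ≈ 2.576 * 2.051 ≈ 5.283

5.28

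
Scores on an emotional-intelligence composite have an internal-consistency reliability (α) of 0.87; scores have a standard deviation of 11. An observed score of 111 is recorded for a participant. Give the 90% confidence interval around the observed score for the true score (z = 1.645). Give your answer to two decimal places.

The standard error of measurement is 11.0000*√(1 − 0.8700) ≃ 11.0000*0.3606 ≃ 3.9661.
Margin = 1.645 * 3.9661 ≃ 6.5242
Interval: (104.4758, 117.5242)

[104.48, 117.52]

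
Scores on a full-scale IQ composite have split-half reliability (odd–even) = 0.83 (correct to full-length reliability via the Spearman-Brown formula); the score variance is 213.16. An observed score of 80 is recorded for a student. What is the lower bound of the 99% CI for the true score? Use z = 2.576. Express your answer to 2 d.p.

68.54

σ = 213.16^(1/2) = 14.6000
Spearman-Brown: r = 2(0.83) / (1 + 0.83) = 1.6600 / 1.8300 ≈ 0.9071
SEM = 14.6000 * √(1 − 0.9071) = 14.6000 * √0.0929 ≈ 14.6000 * 0.3048 ≈ 4.4499
Half-width = 2.576*4.4499 ≈ 11.4630
Lower bound: 80 − 11.4630 = 68.5370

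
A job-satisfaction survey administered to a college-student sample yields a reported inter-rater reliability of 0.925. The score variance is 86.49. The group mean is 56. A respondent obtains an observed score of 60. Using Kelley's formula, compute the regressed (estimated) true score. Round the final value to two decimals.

59.70

T̂ = 0.9250(60) + 0.0750(56) ≃ 59.7000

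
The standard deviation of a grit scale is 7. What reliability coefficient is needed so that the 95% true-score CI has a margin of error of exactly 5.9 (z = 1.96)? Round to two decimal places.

0.82

SEM needed = half-width / z = 5.9/1.96 ≈ 3.0102
r = 1 − (SEM / SD)² = 1 − (3.0102 / 7)² ≈ 1 − 0.1849 ≈ 0.8151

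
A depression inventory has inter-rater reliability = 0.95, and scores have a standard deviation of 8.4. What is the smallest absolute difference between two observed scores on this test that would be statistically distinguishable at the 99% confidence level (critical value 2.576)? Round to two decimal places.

6.84

SEM = 8.4000·√(1 − 0.9500) ≈ 1.8783
Standard error of the difference = 1.8783·√2 ≈ 2.6563
Smallest detectable difference = 2.576·2.6563 ≈ 6.8427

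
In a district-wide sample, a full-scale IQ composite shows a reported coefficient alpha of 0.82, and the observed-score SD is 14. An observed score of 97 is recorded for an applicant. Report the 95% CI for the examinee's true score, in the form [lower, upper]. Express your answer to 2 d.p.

The standard error of measurement is 14.000*√(1 − 0.820) ≈ 14.000*0.424 ≈ 5.940.
1.96 * SEM ≈ 11.642
CI = 97 ± 11.642 → [85.358, 108.642]

[85.36, 108.64]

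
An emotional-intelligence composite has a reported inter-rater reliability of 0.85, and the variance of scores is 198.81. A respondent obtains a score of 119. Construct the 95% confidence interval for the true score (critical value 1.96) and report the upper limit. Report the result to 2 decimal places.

129.70

SD = √198.81 ≈ 14.1000
The standard error of measurement is 14.1000×√(1 − 0.8500) ≈ 14.1000×0.3873 ≈ 5.4609.
Margin = 1.96 × 5.4609 ≈ 10.7034
Upper bound: 119 + 10.7034 = 129.7034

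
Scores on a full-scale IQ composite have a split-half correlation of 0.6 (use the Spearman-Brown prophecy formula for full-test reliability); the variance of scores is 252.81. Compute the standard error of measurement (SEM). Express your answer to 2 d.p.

7.95

SD = √252.81 = 15.9000
Full-length reliability (Spearman-Brown) = 2(0.6)/(1+0.6) ≃ 0.7500
SEM = 15.9000 × √(1 − 0.7500) = 15.9000 × √0.2500 ≃ 15.9000 × 0.5000 ≃ 7.9500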